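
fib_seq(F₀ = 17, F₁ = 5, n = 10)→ [17, 5, 22, 27, 49, 76, 125, 201, 326, 527]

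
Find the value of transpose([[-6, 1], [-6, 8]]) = [[-6, -6], [1, 8]]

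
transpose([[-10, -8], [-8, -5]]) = [[-10, -8], [-8, -5]]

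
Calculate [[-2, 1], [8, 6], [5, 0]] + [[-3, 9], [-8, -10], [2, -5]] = [[-5, 10], [0, -4], [7, -5]]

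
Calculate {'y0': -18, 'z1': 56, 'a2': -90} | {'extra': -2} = {'y0': -18, 'z1': 56, 'a2': -90, 'extra': -2}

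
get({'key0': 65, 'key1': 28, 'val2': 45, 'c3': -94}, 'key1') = 28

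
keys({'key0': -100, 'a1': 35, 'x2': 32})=['key0', 'a1', 'x2']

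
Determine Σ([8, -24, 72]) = 8 + -24 + 72
= 56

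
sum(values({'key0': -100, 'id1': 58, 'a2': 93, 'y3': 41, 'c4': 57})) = 149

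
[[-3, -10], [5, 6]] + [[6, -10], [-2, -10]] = [[3, -20], [3, -4]]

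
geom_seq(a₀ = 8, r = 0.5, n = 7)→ a_0 = 8*0.5^0 = 8.0
a_1 = 8*0.5^1 = 4.0
a_2 = 8*0.5^2 = 2.0
...
= [8.0, 4.0, 2.0, 1.0, 0.5, 0.25, 0.125]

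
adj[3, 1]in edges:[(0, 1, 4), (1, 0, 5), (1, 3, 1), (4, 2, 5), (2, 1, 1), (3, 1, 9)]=9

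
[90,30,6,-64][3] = -64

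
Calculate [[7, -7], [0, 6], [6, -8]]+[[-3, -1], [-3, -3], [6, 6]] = [[4, -8], [-3, 3], [12, -2]]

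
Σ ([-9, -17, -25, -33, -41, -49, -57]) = -231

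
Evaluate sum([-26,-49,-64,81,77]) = 19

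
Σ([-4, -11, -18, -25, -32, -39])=-129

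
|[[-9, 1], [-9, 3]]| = (-9)*(3) - (1)*(-9)
= -18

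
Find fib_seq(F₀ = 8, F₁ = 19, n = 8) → F_2 = F_1 + F_0 = 27
F_3 = F_2 + F_1 = 46
F_4 = F_3 + F_2 = 73
...
= [8, 19, 27, 46, 73, 119, 192, 311]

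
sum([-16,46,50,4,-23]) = (-16) + 46 + 50 + 4 + (-23)
= 61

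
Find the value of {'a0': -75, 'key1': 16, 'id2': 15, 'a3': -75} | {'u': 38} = {'a0': -75, 'key1': 16, 'id2': 15, 'a3': -75, 'u': 38}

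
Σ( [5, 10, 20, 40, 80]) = 5 + 10 + 20 + 40 + 80
= 155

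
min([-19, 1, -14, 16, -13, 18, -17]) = -19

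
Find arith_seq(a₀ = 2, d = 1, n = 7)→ [2, 3, 4, 5, 6, 7, 8]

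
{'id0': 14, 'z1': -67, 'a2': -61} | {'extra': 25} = {'id0': 14, 'z1': -67, 'a2': -61, 'extra': 25}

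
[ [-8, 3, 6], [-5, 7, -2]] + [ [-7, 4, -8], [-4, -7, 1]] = [[-15, 7, -2], [-9, 0, -1]]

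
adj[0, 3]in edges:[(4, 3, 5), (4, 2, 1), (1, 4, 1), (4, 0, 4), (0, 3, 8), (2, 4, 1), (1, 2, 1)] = 8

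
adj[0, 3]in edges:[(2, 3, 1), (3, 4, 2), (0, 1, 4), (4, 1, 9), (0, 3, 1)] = 1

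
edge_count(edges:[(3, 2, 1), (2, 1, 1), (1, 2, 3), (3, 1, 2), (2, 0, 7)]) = 5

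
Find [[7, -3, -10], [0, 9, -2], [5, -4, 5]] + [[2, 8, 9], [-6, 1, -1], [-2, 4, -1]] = [[9, 5, -1], [-6, 10, -3], [3, 0, 4]]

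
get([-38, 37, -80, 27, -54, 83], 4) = -54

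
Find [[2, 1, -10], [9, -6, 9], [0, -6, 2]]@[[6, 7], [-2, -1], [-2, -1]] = [[30, 23], [48, 60], [8, 4]]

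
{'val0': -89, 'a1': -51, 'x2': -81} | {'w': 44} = {'val0': -89, 'a1': -51, 'x2': -81, 'w': 44}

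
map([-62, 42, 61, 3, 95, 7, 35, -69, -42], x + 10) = -62+10=-52, 42+10=52, 61+10=71, 3+10=13, 95+10=105, 7+10=17, 35+10=45, -69+10=-59, -42+10=-32
= [-52, 52, 71, 13, 105, 17, 45, -59, -32]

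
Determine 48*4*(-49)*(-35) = 329280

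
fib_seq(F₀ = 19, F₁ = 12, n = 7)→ F_2 = F_1 + F_0 = 31
F_3 = F_2 + F_1 = 43
F_4 = F_3 + F_2 = 74
...
= [19, 12, 31, 43, 74, 117, 191]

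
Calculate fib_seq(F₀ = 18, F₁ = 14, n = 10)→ [18, 14, 32, 46, 78, 124, 202, 326, 528, 854]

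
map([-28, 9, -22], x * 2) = [-56, 18, -44]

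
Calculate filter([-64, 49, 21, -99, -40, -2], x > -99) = keep x where x > -99: -64✓, 49✓, 21✓, -99✗, -40✓, -2✓
= [-64, 49, 21, -40, -2]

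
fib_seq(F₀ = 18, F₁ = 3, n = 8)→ [18, 3, 21, 24, 45, 69, 114, 183]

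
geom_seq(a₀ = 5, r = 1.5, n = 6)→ a_0 = 5*1.5^0 = 5.0
a_1 = 5*1.5^1 = 7.5
a_2 = 5*1.5^2 = 11.25
...
= [5.0, 7.5, 11.25, 16.875, 25.3125, 37.96875]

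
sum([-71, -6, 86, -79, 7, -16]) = -79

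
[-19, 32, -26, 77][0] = -19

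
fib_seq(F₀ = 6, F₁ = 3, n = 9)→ F_2 = F_1 + F_0 = 9
F_3 = F_2 + F_1 = 12
F_4 = F_3 + F_2 = 21
...
= [6, 3, 9, 12, 21, 33, 54, 87, 141]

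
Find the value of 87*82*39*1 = 278226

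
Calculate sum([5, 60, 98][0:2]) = 65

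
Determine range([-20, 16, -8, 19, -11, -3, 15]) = 39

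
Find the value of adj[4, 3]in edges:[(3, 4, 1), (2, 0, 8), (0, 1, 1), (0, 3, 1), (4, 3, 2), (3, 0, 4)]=2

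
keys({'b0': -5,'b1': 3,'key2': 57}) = ['b0', 'b1', 'key2']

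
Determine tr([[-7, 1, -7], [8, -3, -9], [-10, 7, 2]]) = diagonal: (-7) + (-3) + 2
= -8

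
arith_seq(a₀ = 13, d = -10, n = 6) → [13, 3, -7, -17, -27, -37]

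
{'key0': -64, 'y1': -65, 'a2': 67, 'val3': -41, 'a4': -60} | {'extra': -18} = {'key0': -64, 'y1': -65, 'a2': 67, 'val3': -41, 'a4': -60, 'extra': -18}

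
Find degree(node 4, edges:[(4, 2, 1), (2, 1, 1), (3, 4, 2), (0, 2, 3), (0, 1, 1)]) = incident: (4,2), (3,4)
= 2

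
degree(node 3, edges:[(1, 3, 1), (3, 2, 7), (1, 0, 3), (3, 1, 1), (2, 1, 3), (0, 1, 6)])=incident: (1,3), (3,2), (3,1)
= 3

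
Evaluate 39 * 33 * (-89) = -114543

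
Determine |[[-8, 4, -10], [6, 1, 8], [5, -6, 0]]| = (1)*(-8)*det([[1, 8], [-6, 0]]) + (-1)*(4)*det([[6, 8], [5, 0]]) + (1)*(-10)*det([[6, 1], [5, -6]])
= -384 + 160 + 410
= 186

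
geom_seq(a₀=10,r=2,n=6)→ [10, 20, 40, 80, 160, 320]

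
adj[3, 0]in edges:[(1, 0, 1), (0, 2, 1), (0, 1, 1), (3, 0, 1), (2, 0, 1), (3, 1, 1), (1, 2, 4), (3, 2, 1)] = 1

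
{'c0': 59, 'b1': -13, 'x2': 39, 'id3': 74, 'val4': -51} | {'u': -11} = {'c0': 59, 'b1': -13, 'x2': 39, 'id3': 74, 'val4': -51, 'u': -11}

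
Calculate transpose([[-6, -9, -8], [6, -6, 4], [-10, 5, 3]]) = [[-6, 6, -10], [-9, -6, 5], [-8, 4, 3]]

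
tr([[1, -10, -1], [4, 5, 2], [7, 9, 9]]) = 15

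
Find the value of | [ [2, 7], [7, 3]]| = (2)*(3) - (7)*(7)
= -43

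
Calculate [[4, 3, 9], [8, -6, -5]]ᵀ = [[4, 8], [3, -6], [9, -5]]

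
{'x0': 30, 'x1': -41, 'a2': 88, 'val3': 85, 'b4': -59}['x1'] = -41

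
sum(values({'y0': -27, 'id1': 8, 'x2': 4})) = (-27) + 8 + 4
= -15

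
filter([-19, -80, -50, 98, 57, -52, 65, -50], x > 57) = [98, 65]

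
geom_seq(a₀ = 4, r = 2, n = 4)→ [4, 8, 16, 32]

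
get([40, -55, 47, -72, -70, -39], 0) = 40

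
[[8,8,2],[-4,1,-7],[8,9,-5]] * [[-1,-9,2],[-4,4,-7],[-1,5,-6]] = C[0][0] = (8)*(-1) + (8)*(-4) + (2)*(-1) = -42
C[0][1] = (8)*(-9) + (8)*(4) + (2)*(5) = -30
C[0][2] = (8)*(2) + (8)*(-7) + (2)*(-6) = -52
C[1][0] = (-4)*(-1) + (1)*(-4) + (-7)*(-1) = 7
C[1][1] = (-4)*(-9) + (1)*(4) + (-7)*(5) = 5
C[1][2] = (-4)*(2) + (1)*(-7) + (-7)*(-6) = 27
... (3 more cells)
= [[-42, -30, -52], [7, 5, 27], [-39, -61, -17]]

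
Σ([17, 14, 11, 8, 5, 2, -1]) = 17 + 14 + 11 + 8 + 5 + 2 + (-1)
= 56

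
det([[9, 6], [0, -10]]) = -90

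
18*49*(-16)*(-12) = 169344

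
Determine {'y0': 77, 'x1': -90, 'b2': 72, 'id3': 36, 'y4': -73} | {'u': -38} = {'y0': 77, 'x1': -90, 'b2': 72, 'id3': 36, 'y4': -73, 'u': -38}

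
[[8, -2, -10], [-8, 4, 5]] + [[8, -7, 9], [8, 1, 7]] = [[16, -9, -1], [0, 5, 12]]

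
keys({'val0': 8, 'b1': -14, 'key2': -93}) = ['val0', 'b1', 'key2']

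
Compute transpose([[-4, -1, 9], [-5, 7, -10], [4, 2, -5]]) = [[-4, -5, 4], [-1, 7, 2], [9, -10, -5]]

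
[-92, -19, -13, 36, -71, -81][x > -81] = keep x where x > -81: -92✗, -19✓, -13✓, 36✓, -71✓, -81✗
= [-19, -13, 36, -71]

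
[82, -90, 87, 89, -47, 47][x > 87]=[89]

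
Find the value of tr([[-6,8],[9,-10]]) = -16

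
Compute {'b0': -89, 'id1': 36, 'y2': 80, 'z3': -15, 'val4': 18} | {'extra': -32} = {'b0': -89, 'id1': 36, 'y2': 80, 'z3': -15, 'val4': 18, 'extra': -32}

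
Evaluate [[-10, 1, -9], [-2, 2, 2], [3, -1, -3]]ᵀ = [[-10, -2, 3], [1, 2, -1], [-9, 2, -3]]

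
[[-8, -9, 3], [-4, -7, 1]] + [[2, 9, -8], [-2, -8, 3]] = [[-6, 0, -5], [-6, -15, 4]]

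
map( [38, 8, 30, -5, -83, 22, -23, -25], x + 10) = [48, 18, 40, 5, -73, 32, -13, -15]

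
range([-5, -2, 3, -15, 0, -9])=18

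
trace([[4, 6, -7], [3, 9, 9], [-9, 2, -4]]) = diagonal: 4 + 9 + (-4)
= 9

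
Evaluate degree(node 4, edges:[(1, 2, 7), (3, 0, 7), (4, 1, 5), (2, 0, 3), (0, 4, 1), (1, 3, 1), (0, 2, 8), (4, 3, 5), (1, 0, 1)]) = 3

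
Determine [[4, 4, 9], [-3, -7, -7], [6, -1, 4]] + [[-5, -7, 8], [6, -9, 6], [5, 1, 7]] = [[-1, -3, 17], [3, -16, -1], [11, 0, 11]]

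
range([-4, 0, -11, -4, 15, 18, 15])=29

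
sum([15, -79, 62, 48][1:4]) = slice → [-79, 62, 48]
(-79) + 62 + 48
= 31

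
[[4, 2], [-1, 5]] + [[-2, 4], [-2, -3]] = [[2, 6], [-3, 2]]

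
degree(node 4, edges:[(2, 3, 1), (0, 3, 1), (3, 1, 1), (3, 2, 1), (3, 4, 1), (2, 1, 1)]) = 1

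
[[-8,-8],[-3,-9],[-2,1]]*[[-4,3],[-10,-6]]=C[0][0] = (-8)*(-4) + (-8)*(-10) = 112
C[0][1] = (-8)*(3) + (-8)*(-6) = 24
C[1][0] = (-3)*(-4) + (-9)*(-10) = 102
C[1][1] = (-3)*(3) + (-9)*(-6) = 45
C[2][0] = (-2)*(-4) + (1)*(-10) = -2
C[2][1] = (-2)*(3) + (1)*(-6) = -12
= [[112, 24], [102, 45], [-2, -12]]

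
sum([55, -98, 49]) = 55 + (-98) + 49
= 6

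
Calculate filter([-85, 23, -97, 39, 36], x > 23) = keep x where x > 23: -85✗, 23✗, -97✗, 39✓, 36✓
= [39, 36]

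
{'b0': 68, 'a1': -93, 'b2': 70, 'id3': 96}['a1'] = -93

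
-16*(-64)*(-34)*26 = -905216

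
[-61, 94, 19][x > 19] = keep x where x > 19: -61✗, 94✓, 19✗
= [94]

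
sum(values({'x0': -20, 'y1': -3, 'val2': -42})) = -65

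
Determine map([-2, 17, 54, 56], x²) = (-2)²=4, (17)²=289, (54)²=2916, (56)²=3136
= [4, 289, 2916, 3136]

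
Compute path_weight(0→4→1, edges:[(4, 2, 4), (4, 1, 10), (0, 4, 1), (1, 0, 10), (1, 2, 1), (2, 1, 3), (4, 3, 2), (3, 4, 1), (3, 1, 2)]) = 11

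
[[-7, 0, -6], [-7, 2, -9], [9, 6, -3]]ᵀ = [[-7, -7, 9], [0, 2, 6], [-6, -9, -3]]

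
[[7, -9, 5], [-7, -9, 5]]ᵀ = [[7, -7], [-9, -9], [5, 5]]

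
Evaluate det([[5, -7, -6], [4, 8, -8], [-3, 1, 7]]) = (1)*(5)*det([[8, -8], [1, 7]]) + (-1)*(-7)*det([[4, -8], [-3, 7]]) + (1)*(-6)*det([[4, 8], [-3, 1]])
= 320 + 28 + -168
= 180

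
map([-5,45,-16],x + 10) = [5, 55, -6]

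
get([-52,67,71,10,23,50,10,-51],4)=23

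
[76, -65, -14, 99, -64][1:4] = [-65, -14, 99]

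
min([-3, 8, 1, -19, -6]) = -19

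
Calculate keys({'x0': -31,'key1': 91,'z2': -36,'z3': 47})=['x0', 'key1', 'z2', 'z3']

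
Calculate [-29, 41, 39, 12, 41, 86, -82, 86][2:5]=[39, 12, 41]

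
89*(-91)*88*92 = -65569504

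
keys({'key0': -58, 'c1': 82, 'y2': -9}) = ['key0', 'c1', 'y2']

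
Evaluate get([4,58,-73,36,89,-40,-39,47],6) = -39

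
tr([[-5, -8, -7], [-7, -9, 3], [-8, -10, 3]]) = -11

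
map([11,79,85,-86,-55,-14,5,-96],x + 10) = [21, 89, 95, -76, -45, -4, 15, -86]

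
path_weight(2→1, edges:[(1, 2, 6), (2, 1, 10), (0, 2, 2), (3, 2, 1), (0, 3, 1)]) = 10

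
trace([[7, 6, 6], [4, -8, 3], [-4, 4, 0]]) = -1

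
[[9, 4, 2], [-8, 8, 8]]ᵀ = [[9, -8], [4, 8], [2, 8]]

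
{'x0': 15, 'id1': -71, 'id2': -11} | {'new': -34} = {'x0': 15, 'id1': -71, 'id2': -11, 'new': -34}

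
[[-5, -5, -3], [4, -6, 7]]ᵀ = [[-5, 4], [-5, -6], [-3, 7]]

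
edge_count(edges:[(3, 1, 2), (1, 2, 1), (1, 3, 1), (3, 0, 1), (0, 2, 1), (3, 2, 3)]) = 6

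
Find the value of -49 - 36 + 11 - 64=-138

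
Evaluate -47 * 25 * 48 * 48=-2707200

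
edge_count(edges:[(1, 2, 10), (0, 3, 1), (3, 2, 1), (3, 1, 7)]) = 4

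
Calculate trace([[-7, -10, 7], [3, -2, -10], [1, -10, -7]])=-16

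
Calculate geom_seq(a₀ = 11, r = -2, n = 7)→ a_0 = 11*(-2)^0 = 11
a_1 = 11*(-2)^1 = -22
a_2 = 11*(-2)^2 = 44
...
= [11, -22, 44, -88, 176, -352, 704]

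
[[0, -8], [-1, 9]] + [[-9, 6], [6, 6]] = [[-9, -2], [5, 15]]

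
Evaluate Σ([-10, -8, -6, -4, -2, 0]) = (-10) + (-8) + (-6) + (-4) + (-2) + 0
= -30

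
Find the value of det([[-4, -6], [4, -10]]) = 64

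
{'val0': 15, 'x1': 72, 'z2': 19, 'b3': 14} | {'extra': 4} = {'val0': 15, 'x1': 72, 'z2': 19, 'b3': 14, 'extra': 4}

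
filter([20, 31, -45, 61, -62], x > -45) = [20, 31, 61]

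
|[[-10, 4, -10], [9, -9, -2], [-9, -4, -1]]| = (1)*(-10)*det([[-9, -2], [-4, -1]]) + (-1)*(4)*det([[9, -2], [-9, -1]]) + (1)*(-10)*det([[9, -9], [-9, -4]])
= -10 + 108 + 1170
= 1268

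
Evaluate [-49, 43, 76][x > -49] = [43, 76]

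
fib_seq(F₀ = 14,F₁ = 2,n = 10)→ F_2 = F_1 + F_0 = 16
F_3 = F_2 + F_1 = 18
F_4 = F_3 + F_2 = 34
...
= [14, 2, 16, 18, 34, 52, 86, 138, 224, 362]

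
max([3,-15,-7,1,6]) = 6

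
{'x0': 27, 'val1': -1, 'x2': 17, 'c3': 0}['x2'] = 17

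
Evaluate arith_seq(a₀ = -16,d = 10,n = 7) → a_0 = -16 + 0*10 = -16
a_1 = -16 + 1*10 = -6
a_2 = -16 + 2*10 = 4
...
= [-16, -6, 4, 14, 24, 34, 44]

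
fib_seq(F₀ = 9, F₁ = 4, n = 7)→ [9, 4, 13, 17, 30, 47, 77]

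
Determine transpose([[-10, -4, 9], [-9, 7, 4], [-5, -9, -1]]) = [[-10, -9, -5], [-4, 7, -9], [9, 4, -1]]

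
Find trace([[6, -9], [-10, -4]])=diagonal: 6 + (-4)
= 2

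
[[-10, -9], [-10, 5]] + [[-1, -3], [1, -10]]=[[-11, -12], [-9, -5]]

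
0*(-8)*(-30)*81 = 0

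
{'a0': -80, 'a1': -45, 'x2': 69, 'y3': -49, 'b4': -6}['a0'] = -80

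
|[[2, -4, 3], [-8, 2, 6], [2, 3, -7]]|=28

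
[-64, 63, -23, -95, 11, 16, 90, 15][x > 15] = [63, 16, 90]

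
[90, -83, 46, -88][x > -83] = keep x where x > -83: 90✓, -83✗, 46✓, -88✗
= [90, 46]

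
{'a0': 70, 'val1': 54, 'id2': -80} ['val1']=54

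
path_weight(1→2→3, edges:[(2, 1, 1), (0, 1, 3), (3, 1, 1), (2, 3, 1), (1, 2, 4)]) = 5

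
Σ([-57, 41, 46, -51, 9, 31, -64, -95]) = -140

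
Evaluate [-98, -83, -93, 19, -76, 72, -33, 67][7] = 67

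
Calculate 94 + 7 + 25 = 126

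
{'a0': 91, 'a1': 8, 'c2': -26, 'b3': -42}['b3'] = -42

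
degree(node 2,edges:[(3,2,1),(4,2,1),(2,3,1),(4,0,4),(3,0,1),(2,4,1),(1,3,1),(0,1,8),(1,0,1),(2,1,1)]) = incident: (3,2), (4,2), (2,3), (2,4), (2,1)
= 5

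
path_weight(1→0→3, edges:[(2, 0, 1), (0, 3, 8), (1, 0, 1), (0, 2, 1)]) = 9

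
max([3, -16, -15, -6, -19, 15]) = 15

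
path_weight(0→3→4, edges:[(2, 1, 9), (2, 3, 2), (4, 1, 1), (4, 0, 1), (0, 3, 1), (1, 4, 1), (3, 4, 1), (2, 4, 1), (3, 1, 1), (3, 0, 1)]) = w(0→3)=1 + w(3→4)=1
= 2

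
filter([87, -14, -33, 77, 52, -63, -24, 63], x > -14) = [87, 77, 52, 63]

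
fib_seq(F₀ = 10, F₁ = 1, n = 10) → [10, 1, 11, 12, 23, 35, 58, 93, 151, 244]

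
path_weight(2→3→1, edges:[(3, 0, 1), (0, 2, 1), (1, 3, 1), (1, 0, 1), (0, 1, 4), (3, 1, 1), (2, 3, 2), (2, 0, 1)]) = 3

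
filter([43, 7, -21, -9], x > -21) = [43, 7, -9]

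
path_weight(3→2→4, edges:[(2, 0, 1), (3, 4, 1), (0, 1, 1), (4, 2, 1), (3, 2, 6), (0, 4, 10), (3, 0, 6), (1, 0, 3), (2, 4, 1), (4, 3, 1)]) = 7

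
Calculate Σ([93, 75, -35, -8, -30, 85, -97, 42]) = 125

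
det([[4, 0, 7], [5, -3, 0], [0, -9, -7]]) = -231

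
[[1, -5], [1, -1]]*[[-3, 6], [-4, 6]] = [[17, -24], [1, 0]]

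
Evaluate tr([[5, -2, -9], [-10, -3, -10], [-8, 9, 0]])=diagonal: 5 + (-3) + 0
= 2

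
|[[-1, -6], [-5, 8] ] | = (-1)*(8) - (-6)*(-5)
= -38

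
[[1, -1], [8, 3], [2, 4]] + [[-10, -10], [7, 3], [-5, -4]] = [[-9, -11], [15, 6], [-3, 0]]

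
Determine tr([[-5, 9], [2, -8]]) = diagonal: (-5) + (-8)
= -13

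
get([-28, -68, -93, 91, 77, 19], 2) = -93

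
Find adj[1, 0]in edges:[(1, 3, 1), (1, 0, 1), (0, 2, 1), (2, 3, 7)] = 1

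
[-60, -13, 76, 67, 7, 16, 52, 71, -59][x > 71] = keep x where x > 71: -60✗, -13✗, 76✓, 67✗, 7✗, 16✗, 52✗, 71✗, -59✗
= [76]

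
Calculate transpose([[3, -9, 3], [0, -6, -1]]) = [[3, 0], [-9, -6], [3, -1]]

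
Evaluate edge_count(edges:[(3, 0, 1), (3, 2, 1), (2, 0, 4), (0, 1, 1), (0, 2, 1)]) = 5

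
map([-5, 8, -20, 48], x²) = (-5)²=25, (8)²=64, (-20)²=400, (48)²=2304
= [25, 64, 400, 2304]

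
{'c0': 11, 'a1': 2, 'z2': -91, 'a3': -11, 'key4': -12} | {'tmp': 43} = {'c0': 11, 'a1': 2, 'z2': -91, 'a3': -11, 'key4': -12, 'tmp': 43}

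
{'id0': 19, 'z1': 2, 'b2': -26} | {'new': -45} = {'id0': 19, 'z1': 2, 'b2': -26, 'new': -45}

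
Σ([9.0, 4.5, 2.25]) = 9.0 + 4.5 + 2.25
= 15.75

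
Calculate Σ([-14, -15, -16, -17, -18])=(-14) + (-15) + (-16) + (-17) + (-18)
= -80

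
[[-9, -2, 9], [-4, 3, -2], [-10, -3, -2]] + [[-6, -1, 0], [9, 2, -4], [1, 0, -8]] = [[-15, -3, 9], [5, 5, -6], [-9, -3, -10]]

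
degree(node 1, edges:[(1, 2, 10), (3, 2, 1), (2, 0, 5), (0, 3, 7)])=1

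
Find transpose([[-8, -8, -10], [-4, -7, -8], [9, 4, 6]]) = [[-8, -4, 9], [-8, -7, 4], [-10, -8, 6]]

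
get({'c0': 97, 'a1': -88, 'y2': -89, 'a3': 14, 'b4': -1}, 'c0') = 97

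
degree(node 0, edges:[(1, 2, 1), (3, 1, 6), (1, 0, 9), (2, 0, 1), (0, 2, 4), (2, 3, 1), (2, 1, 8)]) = 3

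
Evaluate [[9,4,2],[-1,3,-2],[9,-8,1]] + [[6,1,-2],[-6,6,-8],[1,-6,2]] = [[15, 5, 0], [-7, 9, -10], [10, -14, 3]]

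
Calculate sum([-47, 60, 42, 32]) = 87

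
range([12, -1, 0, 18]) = 19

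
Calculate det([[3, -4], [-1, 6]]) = (3)*(6) - (-4)*(-1)
= 14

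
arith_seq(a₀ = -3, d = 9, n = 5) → a_0 = -3 + 0*9 = -3
a_1 = -3 + 1*9 = 6
a_2 = -3 + 2*9 = 15
...
= [-3, 6, 15, 24, 33]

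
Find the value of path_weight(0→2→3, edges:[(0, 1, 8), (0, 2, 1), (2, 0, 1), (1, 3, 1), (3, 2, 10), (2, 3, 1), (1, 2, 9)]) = 2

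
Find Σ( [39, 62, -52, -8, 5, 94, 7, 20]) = 39 + 62 + (-52) + (-8) + 5 + 94 + 7 + 20
= 167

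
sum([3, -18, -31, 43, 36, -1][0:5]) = 33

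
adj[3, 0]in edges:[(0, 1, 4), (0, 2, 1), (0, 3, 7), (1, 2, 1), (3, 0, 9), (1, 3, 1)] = 9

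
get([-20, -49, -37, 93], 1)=-49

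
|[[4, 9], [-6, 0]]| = (4)*(0) - (9)*(-6)
= 54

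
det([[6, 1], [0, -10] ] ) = (6)*(-10) - (1)*(0)
= -60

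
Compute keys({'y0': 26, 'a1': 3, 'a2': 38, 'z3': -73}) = ['y0', 'a1', 'a2', 'z3']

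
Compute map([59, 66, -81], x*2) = 59*2=118, 66*2=132, -81*2=-162
= [118, 132, -162]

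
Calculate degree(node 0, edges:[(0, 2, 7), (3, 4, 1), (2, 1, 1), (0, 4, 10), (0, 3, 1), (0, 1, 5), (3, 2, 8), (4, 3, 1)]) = 4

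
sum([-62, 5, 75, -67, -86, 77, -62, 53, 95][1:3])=slice → [5, 75]
5 + 75
= 80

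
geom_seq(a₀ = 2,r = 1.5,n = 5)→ a_0 = 2*1.5^0 = 2.0
a_1 = 2*1.5^1 = 3.0
a_2 = 2*1.5^2 = 4.5
...
= [2.0, 3.0, 4.5, 6.75, 10.125]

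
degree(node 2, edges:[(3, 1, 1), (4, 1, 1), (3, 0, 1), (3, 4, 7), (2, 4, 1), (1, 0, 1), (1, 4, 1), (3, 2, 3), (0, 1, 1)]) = incident: (2,4), (3,2)
= 2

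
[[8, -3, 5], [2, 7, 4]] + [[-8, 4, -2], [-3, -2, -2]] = [[0, 1, 3], [-1, 5, 2]]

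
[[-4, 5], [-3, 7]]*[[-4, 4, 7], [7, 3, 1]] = C[0][0] = (-4)*(-4) + (5)*(7) = 51
C[0][1] = (-4)*(4) + (5)*(3) = -1
C[0][2] = (-4)*(7) + (5)*(1) = -23
C[1][0] = (-3)*(-4) + (7)*(7) = 61
C[1][1] = (-3)*(4) + (7)*(3) = 9
C[1][2] = (-3)*(7) + (7)*(1) = -14
= [[51, -1, -23], [61, 9, -14]]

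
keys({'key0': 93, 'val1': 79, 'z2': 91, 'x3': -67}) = ['key0', 'val1', 'z2', 'x3']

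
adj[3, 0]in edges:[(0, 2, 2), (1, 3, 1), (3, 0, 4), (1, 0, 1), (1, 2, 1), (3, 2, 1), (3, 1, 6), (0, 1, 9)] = 4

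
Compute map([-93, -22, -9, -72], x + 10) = [-83, -12, 1, -62]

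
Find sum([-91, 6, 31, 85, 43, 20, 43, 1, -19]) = 119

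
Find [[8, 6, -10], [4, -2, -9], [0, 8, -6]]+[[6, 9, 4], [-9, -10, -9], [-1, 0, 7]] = [[14, 15, -6], [-5, -12, -18], [-1, 8, 1]]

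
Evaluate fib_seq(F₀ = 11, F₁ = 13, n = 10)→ [11, 13, 24, 37, 61, 98, 159, 257, 416, 673]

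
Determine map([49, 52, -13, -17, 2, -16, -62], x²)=(49)²=2401, (52)²=2704, (-13)²=169, (-17)²=289, (2)²=4, (-16)²=256, (-62)²=3844
= [2401, 2704, 169, 289, 4, 256, 3844]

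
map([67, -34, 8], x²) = (67)²=4489, (-34)²=1156, (8)²=64
= [4489, 1156, 64]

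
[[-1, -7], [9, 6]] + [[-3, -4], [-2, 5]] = [[-4, -11], [7, 11]]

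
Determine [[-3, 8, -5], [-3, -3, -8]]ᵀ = [[-3, -3], [8, -3], [-5, -8]]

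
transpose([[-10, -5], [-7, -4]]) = [[-10, -7], [-5, -4]]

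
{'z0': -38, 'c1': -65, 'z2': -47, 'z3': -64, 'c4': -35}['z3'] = -64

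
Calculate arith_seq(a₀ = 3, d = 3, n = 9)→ [3, 6, 9, 12, 15, 18, 21, 24, 27]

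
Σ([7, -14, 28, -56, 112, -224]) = 7 + -14 + 28 + -56 + 112 + -224
= -147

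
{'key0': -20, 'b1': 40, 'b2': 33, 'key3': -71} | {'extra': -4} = {'key0': -20, 'b1': 40, 'b2': 33, 'key3': -71, 'extra': -4}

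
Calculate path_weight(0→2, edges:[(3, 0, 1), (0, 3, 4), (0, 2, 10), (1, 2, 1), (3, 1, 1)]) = w(0→2)=10
= 10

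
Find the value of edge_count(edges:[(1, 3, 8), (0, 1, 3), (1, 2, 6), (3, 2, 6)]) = 4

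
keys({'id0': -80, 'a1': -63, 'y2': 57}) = ['id0', 'a1', 'y2']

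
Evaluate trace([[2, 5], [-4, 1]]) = 3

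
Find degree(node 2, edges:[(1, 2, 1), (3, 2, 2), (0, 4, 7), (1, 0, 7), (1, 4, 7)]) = incident: (1,2), (3,2)
= 2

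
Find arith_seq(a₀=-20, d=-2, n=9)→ a_0 = -20 + 0*-2 = -20
a_1 = -20 + 1*-2 = -22
a_2 = -20 + 2*-2 = -24
...
= [-20, -22, -24, -26, -28, -30, -32, -34, -36]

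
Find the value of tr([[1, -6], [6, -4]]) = diagonal: 1 + (-4)
= -3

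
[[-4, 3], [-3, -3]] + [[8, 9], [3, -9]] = [[4, 12], [0, -12]]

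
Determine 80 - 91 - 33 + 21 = -23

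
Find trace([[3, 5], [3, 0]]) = diagonal: 3 + 0
= 3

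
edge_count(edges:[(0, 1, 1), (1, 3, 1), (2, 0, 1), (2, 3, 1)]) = 4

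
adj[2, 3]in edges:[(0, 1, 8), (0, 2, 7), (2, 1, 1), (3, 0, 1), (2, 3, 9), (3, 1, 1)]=9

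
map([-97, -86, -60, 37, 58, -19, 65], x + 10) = -97+10=-87, -86+10=-76, -60+10=-50, 37+10=47, 58+10=68, -19+10=-9, 65+10=75
= [-87, -76, -50, 47, 68, -9, 75]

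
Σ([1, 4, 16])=21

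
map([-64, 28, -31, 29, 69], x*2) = -64*2=-128, 28*2=56, -31*2=-62, 29*2=58, 69*2=138
= [-128, 56, -62, 58, 138]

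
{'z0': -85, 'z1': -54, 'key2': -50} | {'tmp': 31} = {'z0': -85, 'z1': -54, 'key2': -50, 'tmp': 31}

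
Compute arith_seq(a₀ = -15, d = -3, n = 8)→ [-15, -18, -21, -24, -27, -30, -33, -36]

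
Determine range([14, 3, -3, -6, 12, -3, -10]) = 24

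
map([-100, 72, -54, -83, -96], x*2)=-100*2=-200, 72*2=144, -54*2=-108, -83*2=-166, -96*2=-192
= [-200, 144, -108, -166, -192]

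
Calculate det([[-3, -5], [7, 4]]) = 23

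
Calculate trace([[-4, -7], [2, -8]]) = -12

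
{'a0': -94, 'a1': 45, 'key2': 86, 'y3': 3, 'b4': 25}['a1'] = 45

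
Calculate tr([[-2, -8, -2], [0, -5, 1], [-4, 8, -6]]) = diagonal: (-2) + (-5) + (-6)
= -13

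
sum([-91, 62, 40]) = (-91) + 62 + 40
= 11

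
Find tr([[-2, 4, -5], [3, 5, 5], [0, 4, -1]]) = diagonal: (-2) + 5 + (-1)
= 2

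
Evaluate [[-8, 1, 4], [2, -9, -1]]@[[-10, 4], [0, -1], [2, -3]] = C[0][0] = (-8)*(-10) + (1)*(0) + (4)*(2) = 88
C[0][1] = (-8)*(4) + (1)*(-1) + (4)*(-3) = -45
C[1][0] = (2)*(-10) + (-9)*(0) + (-1)*(2) = -22
C[1][1] = (2)*(4) + (-9)*(-1) + (-1)*(-3) = 20
= [[88, -45], [-22, 20]]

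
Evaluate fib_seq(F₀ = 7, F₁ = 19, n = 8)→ F_2 = F_1 + F_0 = 26
F_3 = F_2 + F_1 = 45
F_4 = F_3 + F_2 = 71
...
= [7, 19, 26, 45, 71, 116, 187, 303]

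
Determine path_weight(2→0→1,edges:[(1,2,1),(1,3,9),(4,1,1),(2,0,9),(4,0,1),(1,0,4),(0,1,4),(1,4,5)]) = 13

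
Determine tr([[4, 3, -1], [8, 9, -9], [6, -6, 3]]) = 16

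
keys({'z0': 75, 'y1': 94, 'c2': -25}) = ['z0', 'y1', 'c2']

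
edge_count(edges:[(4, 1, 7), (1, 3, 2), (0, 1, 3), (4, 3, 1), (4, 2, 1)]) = 5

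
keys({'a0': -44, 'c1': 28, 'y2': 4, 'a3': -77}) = ['a0', 'c1', 'y2', 'a3']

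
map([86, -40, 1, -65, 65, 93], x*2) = [172, -80, 2, -130, 130, 186]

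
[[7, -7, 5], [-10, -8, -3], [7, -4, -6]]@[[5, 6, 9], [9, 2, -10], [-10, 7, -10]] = [[-78, 63, 83], [-92, -97, 20], [59, -8, 163]]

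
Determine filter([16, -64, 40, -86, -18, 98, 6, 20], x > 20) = [40, 98]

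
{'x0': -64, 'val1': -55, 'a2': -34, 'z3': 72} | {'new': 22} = {'x0': -64, 'val1': -55, 'a2': -34, 'z3': 72, 'new': 22}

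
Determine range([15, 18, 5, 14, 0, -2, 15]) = 20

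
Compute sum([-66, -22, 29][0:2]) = -88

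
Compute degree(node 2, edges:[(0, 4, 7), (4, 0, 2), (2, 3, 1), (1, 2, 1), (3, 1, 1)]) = incident: (2,3), (1,2)
= 2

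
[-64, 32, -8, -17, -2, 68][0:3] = [-64, 32, -8]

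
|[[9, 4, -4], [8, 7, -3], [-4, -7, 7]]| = 188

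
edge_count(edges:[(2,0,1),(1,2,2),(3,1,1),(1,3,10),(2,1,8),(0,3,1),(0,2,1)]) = 7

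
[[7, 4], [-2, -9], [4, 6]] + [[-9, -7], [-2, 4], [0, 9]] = [[-2, -3], [-4, -5], [4, 15]]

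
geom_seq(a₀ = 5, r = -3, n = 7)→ a_0 = 5*(-3)^0 = 5
a_1 = 5*(-3)^1 = -15
a_2 = 5*(-3)^2 = 45
...
= [5, -15, 45, -135, 405, -1215, 3645]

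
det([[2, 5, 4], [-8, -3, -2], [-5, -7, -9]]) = (1)*(2)*det([[-3, -2], [-7, -9]]) + (-1)*(5)*det([[-8, -2], [-5, -9]]) + (1)*(4)*det([[-8, -3], [-5, -7]])
= 26 + -310 + 164
= -120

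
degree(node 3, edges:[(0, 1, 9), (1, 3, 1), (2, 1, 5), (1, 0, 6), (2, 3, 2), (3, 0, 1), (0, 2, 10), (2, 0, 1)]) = incident: (1,3), (2,3), (3,0)
= 3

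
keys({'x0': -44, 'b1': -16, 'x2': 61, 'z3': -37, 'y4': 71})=['x0', 'b1', 'x2', 'z3', 'y4']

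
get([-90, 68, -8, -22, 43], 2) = -8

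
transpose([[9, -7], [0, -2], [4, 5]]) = [[9, 0, 4], [-7, -2, 5]]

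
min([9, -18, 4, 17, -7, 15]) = -18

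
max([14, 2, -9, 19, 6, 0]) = 19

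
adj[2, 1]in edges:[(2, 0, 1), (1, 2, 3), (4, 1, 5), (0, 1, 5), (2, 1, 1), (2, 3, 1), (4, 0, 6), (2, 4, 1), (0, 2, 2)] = 1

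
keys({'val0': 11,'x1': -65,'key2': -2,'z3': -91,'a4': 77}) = ['val0', 'x1', 'key2', 'z3', 'a4']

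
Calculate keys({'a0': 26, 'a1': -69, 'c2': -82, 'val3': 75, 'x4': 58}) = ['a0', 'a1', 'c2', 'val3', 'x4']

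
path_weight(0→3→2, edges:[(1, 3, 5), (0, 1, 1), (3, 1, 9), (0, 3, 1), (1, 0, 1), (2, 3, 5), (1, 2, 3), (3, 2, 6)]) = w(0→3)=1 + w(3→2)=6
= 7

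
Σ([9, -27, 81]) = 9 + -27 + 81
= 63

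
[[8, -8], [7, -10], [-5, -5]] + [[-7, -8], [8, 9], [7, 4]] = [[1, -16], [15, -1], [2, -1]]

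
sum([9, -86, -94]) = 9 + (-86) + (-94)
= -171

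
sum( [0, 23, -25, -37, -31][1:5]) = -70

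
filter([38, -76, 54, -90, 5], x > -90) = [38, -76, 54, 5]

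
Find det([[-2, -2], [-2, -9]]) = 14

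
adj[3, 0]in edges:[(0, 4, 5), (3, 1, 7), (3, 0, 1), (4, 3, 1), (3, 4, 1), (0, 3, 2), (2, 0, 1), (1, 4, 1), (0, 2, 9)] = 1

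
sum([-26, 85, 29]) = (-26) + 85 + 29
= 88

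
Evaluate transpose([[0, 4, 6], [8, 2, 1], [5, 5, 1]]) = [[0, 8, 5], [4, 2, 5], [6, 1, 1]]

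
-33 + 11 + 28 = 6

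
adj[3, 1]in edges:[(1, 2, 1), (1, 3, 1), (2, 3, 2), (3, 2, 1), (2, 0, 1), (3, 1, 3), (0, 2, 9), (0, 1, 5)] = 3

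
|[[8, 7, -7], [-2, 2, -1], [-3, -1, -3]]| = -133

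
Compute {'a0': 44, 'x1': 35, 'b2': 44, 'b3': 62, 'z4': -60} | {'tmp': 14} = {'a0': 44, 'x1': 35, 'b2': 44, 'b3': 62, 'z4': -60, 'tmp': 14}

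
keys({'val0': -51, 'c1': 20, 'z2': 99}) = ['val0', 'c1', 'z2']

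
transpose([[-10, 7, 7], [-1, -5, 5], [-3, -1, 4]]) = [[-10, -1, -3], [7, -5, -1], [7, 5, 4]]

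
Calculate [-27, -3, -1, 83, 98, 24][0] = -27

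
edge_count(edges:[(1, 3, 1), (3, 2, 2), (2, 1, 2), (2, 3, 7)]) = 4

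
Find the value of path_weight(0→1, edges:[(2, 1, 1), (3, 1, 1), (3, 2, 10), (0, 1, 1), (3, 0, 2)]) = w(0→1)=1
= 1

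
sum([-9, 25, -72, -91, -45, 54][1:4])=-138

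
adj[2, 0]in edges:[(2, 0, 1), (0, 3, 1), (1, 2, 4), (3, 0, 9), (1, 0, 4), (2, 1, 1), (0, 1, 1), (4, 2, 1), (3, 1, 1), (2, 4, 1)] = 1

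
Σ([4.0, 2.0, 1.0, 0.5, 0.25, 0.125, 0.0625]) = 7.9375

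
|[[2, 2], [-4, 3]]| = 14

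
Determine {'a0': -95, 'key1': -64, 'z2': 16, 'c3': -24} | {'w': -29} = {'a0': -95, 'key1': -64, 'z2': 16, 'c3': -24, 'w': -29}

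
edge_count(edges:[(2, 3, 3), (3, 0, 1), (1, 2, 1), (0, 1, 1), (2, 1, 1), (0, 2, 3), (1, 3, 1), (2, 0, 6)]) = 8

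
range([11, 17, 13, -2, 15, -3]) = 20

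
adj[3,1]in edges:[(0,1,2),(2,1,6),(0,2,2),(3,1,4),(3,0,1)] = 4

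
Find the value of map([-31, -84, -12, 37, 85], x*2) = [-62, -168, -24, 74, 170]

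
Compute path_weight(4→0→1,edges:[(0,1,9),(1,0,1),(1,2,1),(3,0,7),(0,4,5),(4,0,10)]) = 19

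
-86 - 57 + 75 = -68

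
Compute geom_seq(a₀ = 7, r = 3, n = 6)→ [7, 21, 63, 189, 567, 1701]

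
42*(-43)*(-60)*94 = 10185840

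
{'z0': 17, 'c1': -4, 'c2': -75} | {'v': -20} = {'z0': 17, 'c1': -4, 'c2': -75, 'v': -20}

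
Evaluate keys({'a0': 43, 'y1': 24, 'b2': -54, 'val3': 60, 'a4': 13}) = ['a0', 'y1', 'b2', 'val3', 'a4']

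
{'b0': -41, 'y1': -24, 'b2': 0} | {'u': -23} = {'b0': -41, 'y1': -24, 'b2': 0, 'u': -23}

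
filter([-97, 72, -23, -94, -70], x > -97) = [72, -23, -94, -70]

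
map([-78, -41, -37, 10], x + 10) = [-68, -31, -27, 20]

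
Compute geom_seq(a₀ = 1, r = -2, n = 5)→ [1, -2, 4, -8, 16]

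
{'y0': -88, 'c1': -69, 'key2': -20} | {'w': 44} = {'y0': -88, 'c1': -69, 'key2': -20, 'w': 44}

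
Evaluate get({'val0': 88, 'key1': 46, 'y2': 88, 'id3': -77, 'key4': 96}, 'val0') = 88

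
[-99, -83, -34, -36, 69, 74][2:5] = [-34, -36, 69]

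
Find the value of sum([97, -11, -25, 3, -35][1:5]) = slice → [-11, -25, 3, -35]
(-11) + (-25) + 3 + (-35)
= -68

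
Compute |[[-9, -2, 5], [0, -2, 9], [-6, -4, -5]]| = (1)*(-9)*det([[-2, 9], [-4, -5]]) + (-1)*(-2)*det([[0, 9], [-6, -5]]) + (1)*(5)*det([[0, -2], [-6, -4]])
= -414 + 108 + -60
= -366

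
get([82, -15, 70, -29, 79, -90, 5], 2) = 70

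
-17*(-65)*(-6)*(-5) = 33150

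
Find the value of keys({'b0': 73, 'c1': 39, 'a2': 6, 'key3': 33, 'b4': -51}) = ['b0', 'c1', 'a2', 'key3', 'b4']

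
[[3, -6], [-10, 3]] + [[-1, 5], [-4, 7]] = [[2, -1], [-14, 10]]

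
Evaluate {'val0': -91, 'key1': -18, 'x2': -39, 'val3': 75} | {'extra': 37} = {'val0': -91, 'key1': -18, 'x2': -39, 'val3': 75, 'extra': 37}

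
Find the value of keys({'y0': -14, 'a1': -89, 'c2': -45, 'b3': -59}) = ['y0', 'a1', 'c2', 'b3']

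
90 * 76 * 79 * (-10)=-5403600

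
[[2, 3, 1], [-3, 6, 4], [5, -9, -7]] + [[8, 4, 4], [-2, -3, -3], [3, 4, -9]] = [[10, 7, 5], [-5, 3, 1], [8, -5, -16]]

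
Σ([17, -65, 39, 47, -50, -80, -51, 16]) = -127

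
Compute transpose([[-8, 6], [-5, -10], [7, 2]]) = [[-8, -5, 7], [6, -10, 2]]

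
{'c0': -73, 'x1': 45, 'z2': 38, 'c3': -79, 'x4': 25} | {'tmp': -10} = {'c0': -73, 'x1': 45, 'z2': 38, 'c3': -79, 'x4': 25, 'tmp': -10}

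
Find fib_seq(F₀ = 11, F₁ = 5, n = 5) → [11, 5, 16, 21, 37]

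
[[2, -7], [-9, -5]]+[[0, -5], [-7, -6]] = [[2, -12], [-16, -11]]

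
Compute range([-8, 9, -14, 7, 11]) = 25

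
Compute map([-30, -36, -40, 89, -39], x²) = (-30)²=900, (-36)²=1296, (-40)²=1600, (89)²=7921, (-39)²=1521
= [900, 1296, 1600, 7921, 1521]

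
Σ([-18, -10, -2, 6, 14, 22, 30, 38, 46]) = 126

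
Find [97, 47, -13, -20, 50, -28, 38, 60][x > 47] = [97, 50, 60]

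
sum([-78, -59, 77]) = (-78) + (-59) + 77
= -60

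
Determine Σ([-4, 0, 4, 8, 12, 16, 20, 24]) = 80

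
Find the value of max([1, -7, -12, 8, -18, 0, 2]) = 8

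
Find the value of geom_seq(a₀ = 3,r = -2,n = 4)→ a_0 = 3*(-2)^0 = 3
a_1 = 3*(-2)^1 = -6
a_2 = 3*(-2)^2 = 12
...
= [3, -6, 12, -24]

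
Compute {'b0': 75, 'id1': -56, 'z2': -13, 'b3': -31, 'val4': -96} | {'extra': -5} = {'b0': 75, 'id1': -56, 'z2': -13, 'b3': -31, 'val4': -96, 'extra': -5}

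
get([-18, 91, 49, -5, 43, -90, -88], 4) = 43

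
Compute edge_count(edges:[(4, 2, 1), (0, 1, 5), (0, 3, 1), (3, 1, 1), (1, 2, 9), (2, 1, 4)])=6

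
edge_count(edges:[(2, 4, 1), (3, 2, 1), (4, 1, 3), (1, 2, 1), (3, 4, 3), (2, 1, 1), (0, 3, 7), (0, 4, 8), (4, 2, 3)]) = 9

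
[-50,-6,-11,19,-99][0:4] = [-50, -6, -11, 19]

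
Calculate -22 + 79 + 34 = 91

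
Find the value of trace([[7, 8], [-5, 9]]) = 16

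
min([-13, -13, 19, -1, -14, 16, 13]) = -14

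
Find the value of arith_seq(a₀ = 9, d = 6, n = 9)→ [9, 15, 21, 27, 33, 39, 45, 51, 57]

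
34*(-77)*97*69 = -17522274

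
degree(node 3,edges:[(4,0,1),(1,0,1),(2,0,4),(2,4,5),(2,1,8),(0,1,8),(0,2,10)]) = 0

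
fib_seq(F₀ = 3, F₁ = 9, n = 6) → F_2 = F_1 + F_0 = 12
F_3 = F_2 + F_1 = 21
F_4 = F_3 + F_2 = 33
...
= [3, 9, 12, 21, 33, 54]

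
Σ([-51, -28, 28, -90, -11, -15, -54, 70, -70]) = (-51) + (-28) + 28 + (-90) + (-11) + (-15) + (-54) + 70 + (-70)
= -221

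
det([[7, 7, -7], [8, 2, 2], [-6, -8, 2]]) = (1)*(7)*det([[2, 2], [-8, 2]]) + (-1)*(7)*det([[8, 2], [-6, 2]]) + (1)*(-7)*det([[8, 2], [-6, -8]])
= 140 + -196 + 364
= 308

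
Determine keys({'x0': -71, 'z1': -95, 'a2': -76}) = ['x0', 'z1', 'a2']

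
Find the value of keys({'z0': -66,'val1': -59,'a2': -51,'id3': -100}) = ['z0', 'val1', 'a2', 'id3']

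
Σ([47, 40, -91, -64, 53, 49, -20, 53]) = 47 + 40 + (-91) + (-64) + 53 + 49 + (-20) + 53
= 67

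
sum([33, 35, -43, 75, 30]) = 33 + 35 + (-43) + 75 + 30
= 130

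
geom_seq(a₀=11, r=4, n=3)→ [11, 44, 176]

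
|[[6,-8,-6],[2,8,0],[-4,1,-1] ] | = -268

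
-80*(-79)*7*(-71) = -3141040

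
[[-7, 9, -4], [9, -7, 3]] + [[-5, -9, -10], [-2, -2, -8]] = [[-12, 0, -14], [7, -9, -5]]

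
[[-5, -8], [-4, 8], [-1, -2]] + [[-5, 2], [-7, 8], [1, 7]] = [[-10, -6], [-11, 16], [0, 5]]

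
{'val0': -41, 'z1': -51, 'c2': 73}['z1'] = -51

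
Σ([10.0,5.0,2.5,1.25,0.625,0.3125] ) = 10.0 + 5.0 + 2.5 + 1.25 + 0.625 + 0.3125
= 19.6875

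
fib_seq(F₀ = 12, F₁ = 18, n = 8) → [12, 18, 30, 48, 78, 126, 204, 330]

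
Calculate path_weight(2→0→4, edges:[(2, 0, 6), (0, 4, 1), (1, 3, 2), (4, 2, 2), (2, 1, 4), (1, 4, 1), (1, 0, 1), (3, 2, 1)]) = w(2→0)=6 + w(0→4)=1
= 7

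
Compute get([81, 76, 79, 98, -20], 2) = 79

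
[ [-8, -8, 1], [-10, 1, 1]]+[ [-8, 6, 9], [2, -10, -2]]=[[-16, -2, 10], [-8, -9, -1]]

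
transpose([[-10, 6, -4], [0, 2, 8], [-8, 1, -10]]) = [[-10, 0, -8], [6, 2, 1], [-4, 8, -10]]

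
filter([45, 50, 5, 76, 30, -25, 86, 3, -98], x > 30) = keep x where x > 30: 45✓, 50✓, 5✗, 76✓, 30✗, -25✗, 86✓, 3✗, -98✗
= [45, 50, 76, 86]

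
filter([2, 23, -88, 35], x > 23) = [35]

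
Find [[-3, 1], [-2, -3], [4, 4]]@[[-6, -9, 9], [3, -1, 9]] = C[0][0] = (-3)*(-6) + (1)*(3) = 21
C[0][1] = (-3)*(-9) + (1)*(-1) = 26
C[0][2] = (-3)*(9) + (1)*(9) = -18
C[1][0] = (-2)*(-6) + (-3)*(3) = 3
C[1][1] = (-2)*(-9) + (-3)*(-1) = 21
C[1][2] = (-2)*(9) + (-3)*(9) = -45
... (3 more cells)
= [[21, 26, -18], [3, 21, -45], [-12, -40, 72]]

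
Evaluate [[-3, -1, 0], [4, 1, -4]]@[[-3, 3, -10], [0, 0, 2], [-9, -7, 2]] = C[0][0] = (-3)*(-3) + (-1)*(0) + (0)*(-9) = 9
C[0][1] = (-3)*(3) + (-1)*(0) + (0)*(-7) = -9
C[0][2] = (-3)*(-10) + (-1)*(2) + (0)*(2) = 28
C[1][0] = (4)*(-3) + (1)*(0) + (-4)*(-9) = 24
C[1][1] = (4)*(3) + (1)*(0) + (-4)*(-7) = 40
C[1][2] = (4)*(-10) + (1)*(2) + (-4)*(2) = -46
= [[9, -9, 28], [24, 40, -46]]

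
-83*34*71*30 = -6010860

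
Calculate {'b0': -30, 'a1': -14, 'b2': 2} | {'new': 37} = {'b0': -30, 'a1': -14, 'b2': 2, 'new': 37}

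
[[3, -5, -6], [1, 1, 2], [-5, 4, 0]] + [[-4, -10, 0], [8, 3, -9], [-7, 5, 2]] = [[-1, -15, -6], [9, 4, -7], [-12, 9, 2]]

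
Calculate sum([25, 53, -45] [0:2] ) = 78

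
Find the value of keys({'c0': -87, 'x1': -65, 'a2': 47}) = ['c0', 'x1', 'a2']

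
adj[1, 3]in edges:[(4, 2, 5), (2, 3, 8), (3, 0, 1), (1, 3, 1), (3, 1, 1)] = 1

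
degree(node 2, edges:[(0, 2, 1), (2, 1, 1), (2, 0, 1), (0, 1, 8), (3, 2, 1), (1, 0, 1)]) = incident: (0,2), (2,1), (2,0), (3,2)
= 4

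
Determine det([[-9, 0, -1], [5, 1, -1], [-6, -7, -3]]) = (1)*(-9)*det([[1, -1], [-7, -3]]) + (-1)*(0)*det([[5, -1], [-6, -3]]) + (1)*(-1)*det([[5, 1], [-6, -7]])
= 90 + 0 + 29
= 119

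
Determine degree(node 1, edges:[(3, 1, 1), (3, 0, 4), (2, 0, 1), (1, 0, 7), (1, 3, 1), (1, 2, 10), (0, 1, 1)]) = incident: (3,1), (1,0), (1,3), (1,2), (0,1)
= 5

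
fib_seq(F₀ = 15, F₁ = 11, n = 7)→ [15, 11, 26, 37, 63, 100, 163]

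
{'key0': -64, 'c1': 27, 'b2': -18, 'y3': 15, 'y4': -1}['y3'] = 15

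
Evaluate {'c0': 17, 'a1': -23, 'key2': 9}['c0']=17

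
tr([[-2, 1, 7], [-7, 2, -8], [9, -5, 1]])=1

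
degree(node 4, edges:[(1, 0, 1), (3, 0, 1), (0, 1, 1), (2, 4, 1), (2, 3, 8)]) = 1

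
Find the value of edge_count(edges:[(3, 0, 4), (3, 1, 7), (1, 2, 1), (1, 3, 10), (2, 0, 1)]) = 5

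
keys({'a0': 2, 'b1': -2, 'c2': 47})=['a0', 'b1', 'c2']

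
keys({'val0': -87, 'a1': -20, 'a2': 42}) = ['val0', 'a1', 'a2']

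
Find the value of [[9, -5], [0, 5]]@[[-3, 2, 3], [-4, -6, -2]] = C[0][0] = (9)*(-3) + (-5)*(-4) = -7
C[0][1] = (9)*(2) + (-5)*(-6) = 48
C[0][2] = (9)*(3) + (-5)*(-2) = 37
C[1][0] = (0)*(-3) + (5)*(-4) = -20
C[1][1] = (0)*(2) + (5)*(-6) = -30
C[1][2] = (0)*(3) + (5)*(-2) = -10
= [[-7, 48, 37], [-20, -30, -10]]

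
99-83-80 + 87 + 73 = 96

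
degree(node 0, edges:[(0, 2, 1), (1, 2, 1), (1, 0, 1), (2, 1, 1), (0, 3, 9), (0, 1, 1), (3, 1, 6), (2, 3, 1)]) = incident: (0,2), (1,0), (0,3), (0,1)
= 4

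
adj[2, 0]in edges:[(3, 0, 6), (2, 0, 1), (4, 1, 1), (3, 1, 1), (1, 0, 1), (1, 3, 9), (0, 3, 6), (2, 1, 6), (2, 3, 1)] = 1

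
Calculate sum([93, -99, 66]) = 93 + (-99) + 66
= 60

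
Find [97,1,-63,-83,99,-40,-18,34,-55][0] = 97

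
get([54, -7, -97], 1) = -7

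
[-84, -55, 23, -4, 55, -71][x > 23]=keep x where x > 23: -84✗, -55✗, 23✗, -4✗, 55✓, -71✗
= [55]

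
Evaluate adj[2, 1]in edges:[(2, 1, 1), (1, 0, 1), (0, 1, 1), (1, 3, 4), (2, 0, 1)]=1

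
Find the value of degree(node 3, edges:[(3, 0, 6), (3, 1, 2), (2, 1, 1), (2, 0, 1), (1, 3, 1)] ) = incident: (3,0), (3,1), (1,3)
= 3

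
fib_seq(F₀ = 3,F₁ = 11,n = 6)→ [3, 11, 14, 25, 39, 64]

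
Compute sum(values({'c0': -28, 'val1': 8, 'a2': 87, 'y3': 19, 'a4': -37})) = 49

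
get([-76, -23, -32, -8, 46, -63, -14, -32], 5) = -63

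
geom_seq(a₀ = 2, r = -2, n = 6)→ [2, -4, 8, -16, 32, -64]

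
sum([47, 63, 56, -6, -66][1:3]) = slice → [63, 56]
63 + 56
= 119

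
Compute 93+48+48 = 189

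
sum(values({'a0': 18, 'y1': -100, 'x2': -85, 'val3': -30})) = -197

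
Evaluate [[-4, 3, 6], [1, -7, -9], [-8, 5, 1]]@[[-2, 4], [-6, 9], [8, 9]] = C[0][0] = (-4)*(-2) + (3)*(-6) + (6)*(8) = 38
C[0][1] = (-4)*(4) + (3)*(9) + (6)*(9) = 65
C[1][0] = (1)*(-2) + (-7)*(-6) + (-9)*(8) = -32
C[1][1] = (1)*(4) + (-7)*(9) + (-9)*(9) = -140
C[2][0] = (-8)*(-2) + (5)*(-6) + (1)*(8) = -6
C[2][1] = (-8)*(4) + (5)*(9) + (1)*(9) = 22
= [[38, 65], [-32, -140], [-6, 22]]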